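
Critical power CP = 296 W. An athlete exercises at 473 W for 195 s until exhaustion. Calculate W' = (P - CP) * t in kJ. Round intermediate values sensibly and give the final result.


P - CP = 473 - 296 = 177 W
W' = 177 * 195 = 34515 J
= 34515 / 1000 = 34.515 kJ

34.515 kJ


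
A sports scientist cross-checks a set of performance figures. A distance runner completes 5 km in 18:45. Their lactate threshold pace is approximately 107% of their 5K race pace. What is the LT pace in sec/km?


Convert to seconds: 18 min 45 s = 1125 s
Pace per km = 1125 / 5 = 225.0 s/km
LT pace = 225.0 * 1.07 = 240.75 s/km

240.75 s/km


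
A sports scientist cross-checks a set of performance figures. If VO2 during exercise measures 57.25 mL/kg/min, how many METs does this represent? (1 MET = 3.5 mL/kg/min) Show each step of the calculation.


METs = VO2 / 3.5 = 57.25 / 3.5 = 16.36

16.36 METs


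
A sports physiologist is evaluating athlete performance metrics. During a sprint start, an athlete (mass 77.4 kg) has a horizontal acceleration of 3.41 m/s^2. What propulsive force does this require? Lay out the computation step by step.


Propulsive force = mass * acceleration
= 77.4 kg * 3.41 m/s^2
= 263.93 N

263.93 N


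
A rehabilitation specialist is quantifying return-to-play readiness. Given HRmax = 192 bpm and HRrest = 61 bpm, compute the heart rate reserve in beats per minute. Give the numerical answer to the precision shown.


Heart rate reserve = maximum HR minus resting HR
HRR = 192 - 61 = 131 bpm

131 bpm


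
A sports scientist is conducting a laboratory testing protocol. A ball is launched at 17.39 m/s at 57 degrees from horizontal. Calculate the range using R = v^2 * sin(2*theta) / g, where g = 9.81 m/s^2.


sin(2 * 57) = sin(114) = 0.913545
v^2 = 17.39^2 = 302.4121
R = 302.4121 * 0.913545 / 9.81
= 28.162 m

28.162 m


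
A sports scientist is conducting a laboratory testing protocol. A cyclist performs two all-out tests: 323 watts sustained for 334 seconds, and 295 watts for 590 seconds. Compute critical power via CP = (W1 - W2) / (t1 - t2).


W1 = P1 * t1 = 323 * 334 = 107882 J
W2 = P2 * t2 = 295 * 590 = 174050 J
CP = (107882 - 174050) / (334 - 590)
= 258.47 W

258.47 W


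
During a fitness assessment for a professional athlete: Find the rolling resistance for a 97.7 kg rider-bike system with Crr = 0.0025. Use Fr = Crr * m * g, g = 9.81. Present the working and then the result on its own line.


m * g = 97.7 * 9.81 = 958.437 N
Fr = 0.0025 * 958.437 = 2.396 N

2.396 N


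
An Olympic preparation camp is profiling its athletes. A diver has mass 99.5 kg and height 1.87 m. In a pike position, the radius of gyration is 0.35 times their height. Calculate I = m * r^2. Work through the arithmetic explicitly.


r = 0.35 * 1.87 = 0.6545 m
I = m * r^2 = 99.5 * 0.42837 = 42.623 kg*m^2

42.623 kg*m^2


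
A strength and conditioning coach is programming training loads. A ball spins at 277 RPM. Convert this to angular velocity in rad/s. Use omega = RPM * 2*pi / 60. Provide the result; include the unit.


omega = 277 * 2 * pi / 60
= 277 * 6.28318531 / 60
= 1740.442 / 60
= 29.007 rad/s

29.007 rad/s


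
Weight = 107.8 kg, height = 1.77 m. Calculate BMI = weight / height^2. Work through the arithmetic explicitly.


height^2 = 1.77^2 = 3.1329
BMI = 107.8 / 3.1329 = 34.41 kg/m^2

34.41 kg/m^2


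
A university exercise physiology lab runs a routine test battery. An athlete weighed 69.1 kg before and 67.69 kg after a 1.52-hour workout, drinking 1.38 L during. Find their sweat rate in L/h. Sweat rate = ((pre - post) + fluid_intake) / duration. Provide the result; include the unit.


Body mass change = 1.41 kg
Total sweat loss = 1.41 + 1.38 = 2.79 L
Rate = 2.79 / 1.52 = 1.836 L/h

1.836 L/h


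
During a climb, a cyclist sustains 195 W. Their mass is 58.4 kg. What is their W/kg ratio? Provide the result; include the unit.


Power-to-weight = 195 W / 58.4 kg
= 3.339 W/kg

3.339 W/kg


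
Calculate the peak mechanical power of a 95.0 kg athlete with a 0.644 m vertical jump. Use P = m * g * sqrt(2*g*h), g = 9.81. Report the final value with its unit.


First, sqrt(2gh) = sqrt(2 * 9.81 * 0.644)
= sqrt(12.63528) = 3.554614 m/s
Power = 95.0 * 9.81 * 3.554614 = 3312.72 W

3312.72 W


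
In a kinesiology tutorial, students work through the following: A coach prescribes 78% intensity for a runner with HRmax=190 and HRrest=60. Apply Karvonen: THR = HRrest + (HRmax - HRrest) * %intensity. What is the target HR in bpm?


Heart rate reserve = 190 - 60 = 130
Intensity fraction = 78 / 100 = 0.78
THR = 60 + 130 * 0.78 = 161.4 bpm

161.4 bpm


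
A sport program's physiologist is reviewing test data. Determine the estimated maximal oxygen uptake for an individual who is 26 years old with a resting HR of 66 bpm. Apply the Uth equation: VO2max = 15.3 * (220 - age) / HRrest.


HRmax = 220 - 26 = 194
VO2max = 15.3 * (194 / 66)
= 15.3 * 2.9394
= 44.97 mL/kg/min

44.97 mL/kg/min


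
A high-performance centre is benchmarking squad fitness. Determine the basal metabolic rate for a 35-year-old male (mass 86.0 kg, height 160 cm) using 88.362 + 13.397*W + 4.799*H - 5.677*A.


BMR = 88.362 + 13.397*86.0 + 4.799*160 - 5.677*35
= 1809.65 kcal/day

1809.65 kcal/day


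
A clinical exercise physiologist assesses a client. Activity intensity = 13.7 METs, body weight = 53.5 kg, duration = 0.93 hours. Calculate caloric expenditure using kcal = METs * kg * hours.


kcal = 13.7 * 53.5 * 0.93
= 732.95 * 0.93
= 681.64 kcal

681.64 kcal


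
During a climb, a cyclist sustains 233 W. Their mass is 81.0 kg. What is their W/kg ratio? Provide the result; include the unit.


Power-to-weight = 233 W / 81.0 kg
= 2.877 W/kg

2.877 W/kg


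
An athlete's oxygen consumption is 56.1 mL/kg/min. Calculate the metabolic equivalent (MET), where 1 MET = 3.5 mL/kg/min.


MET = VO2 / 3.5
= 56.1 / 3.5
= 16.03 METs

16.03 METs


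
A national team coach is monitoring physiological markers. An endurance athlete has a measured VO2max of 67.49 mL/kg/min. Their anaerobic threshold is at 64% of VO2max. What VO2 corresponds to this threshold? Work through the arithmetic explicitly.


Anaerobic threshold VO2 = VO2max * 64%
= 67.49 * 0.64
= 43.19 mL/kg/min

43.19 mL/kg/min


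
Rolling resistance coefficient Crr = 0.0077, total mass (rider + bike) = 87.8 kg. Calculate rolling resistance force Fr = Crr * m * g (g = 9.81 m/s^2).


Fr = Crr * m * g
= 0.0077 * 87.8 * 9.81
= 6.632 N

6.632 N


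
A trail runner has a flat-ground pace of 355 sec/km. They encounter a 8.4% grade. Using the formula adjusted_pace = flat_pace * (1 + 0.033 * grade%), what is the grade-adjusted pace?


Grade factor = 1 + 0.033 * 8.4 = 1.2772
Adjusted = 355 * 1.2772 = 453.41 sec/km

453.41 s/km


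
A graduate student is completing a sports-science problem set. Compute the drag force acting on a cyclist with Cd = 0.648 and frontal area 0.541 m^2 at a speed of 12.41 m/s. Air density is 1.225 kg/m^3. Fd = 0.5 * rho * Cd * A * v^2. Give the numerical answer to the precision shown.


Step 1: v^2 = 154.0081
Step 2: Fd = 0.5 * 1.225 * 0.648 * 0.541 * 154.0081
= 33.069 N

33.069 N


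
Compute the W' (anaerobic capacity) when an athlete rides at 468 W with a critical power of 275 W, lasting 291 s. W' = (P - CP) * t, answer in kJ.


Above-CP power = 193 W
Duration = 291 s
W' = 193 * 291 = 56163 J
Convert: 56163 / 1000 = 56.163 kJ

56.163 kJ


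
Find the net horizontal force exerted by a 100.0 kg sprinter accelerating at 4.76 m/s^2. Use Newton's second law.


Newton's second law: F = m * a
F = 100.0 * 4.76 = 476.0 N

476.0 N


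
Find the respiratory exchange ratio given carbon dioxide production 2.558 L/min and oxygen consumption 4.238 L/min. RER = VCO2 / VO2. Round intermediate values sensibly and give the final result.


VCO2 = 2.558 L/min
VO2 = 4.238 L/min
RER = 2.558 / 4.238 = 0.6036

0.6036


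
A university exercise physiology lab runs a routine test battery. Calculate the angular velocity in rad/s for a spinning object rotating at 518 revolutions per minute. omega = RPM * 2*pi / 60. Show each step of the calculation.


omega = RPM * 2*pi / 60
= 518 * 6.28318531 / 60
= 54.245 rad/s

54.245 rad/s


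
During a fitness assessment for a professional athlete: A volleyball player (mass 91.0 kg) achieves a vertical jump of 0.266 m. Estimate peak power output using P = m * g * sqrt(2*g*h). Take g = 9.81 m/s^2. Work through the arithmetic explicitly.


2 * g * h = 2 * 9.81 * 0.266 = 5.21892
sqrt(5.21892) = 2.284496 m/s
P = 91.0 * 9.81 * 2.284496 = 2039.39 W

2039.39 W


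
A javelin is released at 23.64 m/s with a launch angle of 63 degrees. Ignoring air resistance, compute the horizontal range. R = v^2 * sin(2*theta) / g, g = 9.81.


Launch speed squared = 558.8496
sin(2 * 63 deg) = 0.809017
Range = 558.8496 * 0.809017 / 9.81
= 46.088 m

46.088 m


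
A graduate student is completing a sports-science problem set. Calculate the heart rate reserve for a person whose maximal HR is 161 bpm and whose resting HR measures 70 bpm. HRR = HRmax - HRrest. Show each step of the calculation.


HRmax = 161 bpm
HRrest = 70 bpm
HRR = 161 - 70 = 91 bpm

91 bpm


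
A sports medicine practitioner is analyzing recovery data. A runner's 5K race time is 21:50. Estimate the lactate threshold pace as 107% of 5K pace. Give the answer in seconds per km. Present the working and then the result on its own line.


Total race time = 21*60 + 50 = 1310 seconds
5K pace = 1310 / 5 = 262.0 sec/km
LT pace = 262.0 * 1.07 = 280.34 sec/km

280.34 s/km


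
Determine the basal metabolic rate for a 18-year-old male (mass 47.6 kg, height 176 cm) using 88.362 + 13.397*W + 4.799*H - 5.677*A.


BMR = 88.362 + 13.397*47.6 + 4.799*176 - 5.677*18
= 1468.5 kcal/day

1468.5 kcal/day


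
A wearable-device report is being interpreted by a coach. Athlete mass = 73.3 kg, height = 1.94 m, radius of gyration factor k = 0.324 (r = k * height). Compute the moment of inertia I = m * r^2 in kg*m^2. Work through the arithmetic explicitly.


r = k * height = 0.324 * 1.94 = 0.62856 m
r^2 = 0.62856^2 = 0.395088
I = 73.3 * 0.395088 = 28.96 kg*m^2

28.96 kg*m^2


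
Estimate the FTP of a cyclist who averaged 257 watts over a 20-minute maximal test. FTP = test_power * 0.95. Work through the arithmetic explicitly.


FTP = 257 * 0.95 = 244.15 W

244.15 W


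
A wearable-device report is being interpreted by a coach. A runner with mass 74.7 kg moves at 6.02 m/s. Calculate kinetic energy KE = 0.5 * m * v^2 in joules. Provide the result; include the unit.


v^2 = 6.02^2 = 36.2404
KE = 0.5 * 74.7 * 36.2404
= 1353.58 J

1353.58 J


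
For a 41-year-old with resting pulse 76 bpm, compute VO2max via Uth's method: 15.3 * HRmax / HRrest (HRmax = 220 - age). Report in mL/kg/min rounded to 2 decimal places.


Step 1: HRmax = 220 - 41 = 179 bpm
Step 2: Ratio = 179 / 76 = 2.3553
Step 3: VO2max = 15.3 * 2.3553 = 36.04 mL/kg/min

36.04 mL/kg/min


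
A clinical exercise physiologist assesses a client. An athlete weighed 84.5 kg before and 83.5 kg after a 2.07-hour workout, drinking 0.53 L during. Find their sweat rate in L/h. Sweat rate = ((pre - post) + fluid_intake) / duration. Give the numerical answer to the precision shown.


Body mass change = 1.0 kg
Total sweat loss = 1.0 + 0.53 = 1.53 L
Rate = 1.53 / 2.07 = 0.739 L/h

0.739 L/h


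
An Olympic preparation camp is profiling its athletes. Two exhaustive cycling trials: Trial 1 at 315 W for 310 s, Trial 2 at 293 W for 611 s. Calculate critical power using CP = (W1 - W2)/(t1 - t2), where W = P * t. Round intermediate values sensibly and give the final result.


W1 = 315 * 310 = 97650 J
W2 = 293 * 611 = 179023 J
CP = (97650 - 179023) / (310 - 611)
= -81373 / -301
= 270.34 W

270.34 W


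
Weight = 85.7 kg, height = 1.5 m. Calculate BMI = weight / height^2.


height^2 = 1.5^2 = 2.25
BMI = 85.7 / 2.25 = 38.09 kg/m^2

38.09 kg/m^2


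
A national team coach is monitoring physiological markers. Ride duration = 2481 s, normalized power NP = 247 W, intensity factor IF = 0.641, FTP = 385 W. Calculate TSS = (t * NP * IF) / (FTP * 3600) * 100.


Numerator = 2481 * 247 * 0.641 = 392809.287
Denominator = 385 * 3600 = 1386000
TSS = 392809.287 / 1386000 * 100
= 28.34

28.34 TSS


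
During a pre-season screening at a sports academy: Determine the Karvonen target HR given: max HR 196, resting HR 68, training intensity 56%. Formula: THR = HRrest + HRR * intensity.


HRR = HRmax - HRrest = 196 - 68 = 128
THR = 68 + 128 * 0.56
= 139.68 bpm

139.68 bpm


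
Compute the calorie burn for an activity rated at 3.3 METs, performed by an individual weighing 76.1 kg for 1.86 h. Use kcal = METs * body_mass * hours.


Product of METs and mass = 3.3 * 76.1 = 251.13
Total kcal = 251.13 * 1.86 = 467.1 kcal

467.1 kcal


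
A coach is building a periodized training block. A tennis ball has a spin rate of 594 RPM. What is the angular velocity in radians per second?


Convert RPM to rad/s: multiply by 2*pi and divide by 60
omega = 594 * 2 * pi / 60
= 62.204 rad/s

62.204 rad/s


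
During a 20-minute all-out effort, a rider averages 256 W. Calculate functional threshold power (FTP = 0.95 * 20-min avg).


FTP = 0.95 * 256
= 243.2 W

243.2 W


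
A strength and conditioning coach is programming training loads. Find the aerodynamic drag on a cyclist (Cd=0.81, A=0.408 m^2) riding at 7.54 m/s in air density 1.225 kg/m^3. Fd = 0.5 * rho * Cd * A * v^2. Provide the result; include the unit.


Fd = 0.5 * 1.225 * 0.81 * 0.408 * 7.54^2
= 0.5 * 1.225 * 0.81 * 0.408 * 56.8516
= 11.508 N

11.508 N


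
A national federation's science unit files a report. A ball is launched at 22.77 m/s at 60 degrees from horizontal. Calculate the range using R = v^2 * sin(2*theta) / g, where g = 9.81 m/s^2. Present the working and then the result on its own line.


sin(2 * 60) = sin(120) = 0.866025
v^2 = 22.77^2 = 518.4729
R = 518.4729 * 0.866025 / 9.81
= 45.771 m

45.771 m


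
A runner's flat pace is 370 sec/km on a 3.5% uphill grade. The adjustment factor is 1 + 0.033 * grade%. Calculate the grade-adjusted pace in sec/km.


Factor = 1 + 0.033 * 3.5 = 1.1155
Adjusted pace = 370 * 1.1155
= 412.74 sec/km

412.74 s/km


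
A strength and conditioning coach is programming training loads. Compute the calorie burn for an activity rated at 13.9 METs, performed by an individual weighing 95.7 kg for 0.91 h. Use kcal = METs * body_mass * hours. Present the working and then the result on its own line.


Product of METs and mass = 13.9 * 95.7 = 1330.23
Total kcal = 1330.23 * 0.91 = 1210.51 kcal

1210.51 kcal


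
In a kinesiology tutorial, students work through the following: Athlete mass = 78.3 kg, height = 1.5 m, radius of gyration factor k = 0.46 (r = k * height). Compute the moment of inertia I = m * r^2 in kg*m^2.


r = k * height = 0.46 * 1.5 = 0.69 m
r^2 = 0.69^2 = 0.4761
I = 78.3 * 0.4761 = 37.279 kg*m^2

37.279 kg*m^2


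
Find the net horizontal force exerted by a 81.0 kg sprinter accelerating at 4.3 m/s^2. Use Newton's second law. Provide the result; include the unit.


Newton's second law: F = m * a
F = 81.0 * 4.3 = 348.3 N

348.3 N


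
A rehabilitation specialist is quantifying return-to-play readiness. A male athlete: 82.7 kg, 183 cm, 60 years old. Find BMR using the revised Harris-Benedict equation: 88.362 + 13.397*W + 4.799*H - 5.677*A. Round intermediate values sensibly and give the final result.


Intercept = 88.362
Weight contribution = 13.397 * 82.7 = 1107.9319
Height contribution = 4.799 * 183 = 878.217
Age contribution = 5.677 * 60 = 340.62
BMR = 88.362 + 1107.9319 + 878.217 - 340.62
= 1733.89 kcal/day

1733.89 kcal/day


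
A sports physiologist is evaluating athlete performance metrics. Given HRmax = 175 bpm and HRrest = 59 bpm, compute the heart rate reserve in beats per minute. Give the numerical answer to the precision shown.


Heart rate reserve = maximum HR minus resting HR
HRR = 175 - 59 = 116 bpm

116 bpm


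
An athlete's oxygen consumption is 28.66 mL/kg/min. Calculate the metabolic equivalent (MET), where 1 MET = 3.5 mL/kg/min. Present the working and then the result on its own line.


MET = VO2 / 3.5
= 28.66 / 3.5
= 8.19 METs

8.19 METs


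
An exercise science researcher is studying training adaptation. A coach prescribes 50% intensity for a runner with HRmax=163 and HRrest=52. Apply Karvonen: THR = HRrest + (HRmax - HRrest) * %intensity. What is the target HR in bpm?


Heart rate reserve = 163 - 52 = 111
Intensity fraction = 50 / 100 = 0.5
THR = 52 + 111 * 0.5 = 107.5 bpm

107.5 bpm


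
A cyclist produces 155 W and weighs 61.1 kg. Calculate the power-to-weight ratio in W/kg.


P/W = power / mass
= 155 / 61.1
= 2.537 W/kg

2.537 W/kg


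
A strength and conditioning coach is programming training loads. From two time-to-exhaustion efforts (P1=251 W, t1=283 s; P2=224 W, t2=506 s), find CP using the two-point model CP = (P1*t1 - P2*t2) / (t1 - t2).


Work in trial 1 = 71033 J
Work in trial 2 = 113344 J
Delta work = -42311 J
Delta time = -223 s
CP = -42311 / -223 = 189.74 W

189.74 W


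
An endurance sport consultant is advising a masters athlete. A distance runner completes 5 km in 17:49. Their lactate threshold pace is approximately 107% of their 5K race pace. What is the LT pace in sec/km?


Convert to seconds: 17 min 49 s = 1069 s
Pace per km = 1069 / 5 = 213.8 s/km
LT pace = 213.8 * 1.07 = 228.77 s/km

228.77 s/km


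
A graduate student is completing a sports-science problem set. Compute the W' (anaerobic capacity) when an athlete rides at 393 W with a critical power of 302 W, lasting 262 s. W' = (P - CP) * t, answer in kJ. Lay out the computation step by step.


Above-CP power = 91 W
Duration = 262 s
W' = 91 * 262 = 23842 J
Convert: 23842 / 1000 = 23.842 kJ

23.842 kJ


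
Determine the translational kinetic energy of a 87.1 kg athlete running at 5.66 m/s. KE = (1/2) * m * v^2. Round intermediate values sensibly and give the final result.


KE = 0.5 * m * v^2
= 0.5 * 87.1 * 5.66^2
= 0.5 * 87.1 * 32.0356
= 1395.15 J

1395.15 J


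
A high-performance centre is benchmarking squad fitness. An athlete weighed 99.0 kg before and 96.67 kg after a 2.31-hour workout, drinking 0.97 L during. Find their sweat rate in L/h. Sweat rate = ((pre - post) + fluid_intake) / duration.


Body mass change = 2.33 kg
Total sweat loss = 2.33 + 0.97 = 3.3 L
Rate = 3.3 / 2.31 = 1.429 L/h

1.429 L/h


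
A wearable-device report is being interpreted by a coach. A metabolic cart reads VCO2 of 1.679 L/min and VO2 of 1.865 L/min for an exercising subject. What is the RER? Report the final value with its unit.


RER = VCO2 / VO2 = 1.679 / 1.865 = 0.9003

0.9003


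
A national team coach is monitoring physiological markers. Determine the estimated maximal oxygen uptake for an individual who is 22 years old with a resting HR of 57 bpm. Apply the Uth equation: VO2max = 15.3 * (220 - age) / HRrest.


HRmax = 220 - 22 = 198
VO2max = 15.3 * (198 / 57)
= 15.3 * 3.4737
= 53.15 mL/kg/min

53.15 mL/kg/min


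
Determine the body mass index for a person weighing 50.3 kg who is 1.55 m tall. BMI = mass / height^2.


BMI = mass / height^2
= 50.3 / 1.55^2
= 50.3 / 2.4025
= 20.94 kg/m^2

20.94 kg/m^2


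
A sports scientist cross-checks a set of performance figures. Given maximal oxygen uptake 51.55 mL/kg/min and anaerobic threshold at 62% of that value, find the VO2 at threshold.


Percentage as decimal = 0.62
VO2 at AT = 51.55 * 0.62 = 31.96 mL/kg/min

31.96 mL/kg/min


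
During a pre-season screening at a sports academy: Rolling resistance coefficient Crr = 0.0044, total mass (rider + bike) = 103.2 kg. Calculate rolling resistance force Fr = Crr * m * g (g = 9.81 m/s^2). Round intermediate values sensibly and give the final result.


Fr = Crr * m * g
= 0.0044 * 103.2 * 9.81
= 4.455 N

4.455 N


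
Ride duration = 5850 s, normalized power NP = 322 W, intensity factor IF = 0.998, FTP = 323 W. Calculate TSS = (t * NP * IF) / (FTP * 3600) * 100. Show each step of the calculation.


Numerator = 5850 * 322 * 0.998 = 1879932.6
Denominator = 323 * 3600 = 1162800
TSS = 1879932.6 / 1162800 * 100
= 161.67

161.67 TSS


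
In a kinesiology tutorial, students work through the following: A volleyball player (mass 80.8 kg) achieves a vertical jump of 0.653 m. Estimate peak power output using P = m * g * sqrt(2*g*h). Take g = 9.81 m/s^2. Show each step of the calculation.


2 * g * h = 2 * 9.81 * 0.653 = 12.81186
sqrt(12.81186) = 3.579366 m/s
P = 80.8 * 9.81 * 3.579366 = 2837.18 W

2837.18 W


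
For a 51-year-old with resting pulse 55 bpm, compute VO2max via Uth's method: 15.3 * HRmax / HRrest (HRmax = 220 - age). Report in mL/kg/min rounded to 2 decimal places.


Step 1: HRmax = 220 - 51 = 169 bpm
Step 2: Ratio = 169 / 55 = 3.0727
Step 3: VO2max = 15.3 * 3.0727 = 47.01 mL/kg/min

47.01 mL/kg/min


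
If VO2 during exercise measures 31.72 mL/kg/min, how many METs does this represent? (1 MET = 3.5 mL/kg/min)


METs = VO2 / 3.5 = 31.72 / 3.5 = 9.06

9.06 METs


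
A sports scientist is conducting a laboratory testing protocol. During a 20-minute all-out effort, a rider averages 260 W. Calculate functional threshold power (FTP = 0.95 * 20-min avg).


FTP = 0.95 * 260
= 247.0 W

247.0 W


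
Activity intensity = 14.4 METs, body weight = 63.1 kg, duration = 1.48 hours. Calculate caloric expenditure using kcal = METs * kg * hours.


kcal = 14.4 * 63.1 * 1.48
= 908.64 * 1.48
= 1344.79 kcal

1344.79 kcal


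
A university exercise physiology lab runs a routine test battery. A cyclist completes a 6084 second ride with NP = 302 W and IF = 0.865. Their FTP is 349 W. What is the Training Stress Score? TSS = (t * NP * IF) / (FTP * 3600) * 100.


t * NP * IF = 6084 * 302 * 0.865 = 1589323.32
FTP * 3600 = 1256400
TSS = (1589323.32 / 1256400) * 100 = 126.5

126.5 TSS


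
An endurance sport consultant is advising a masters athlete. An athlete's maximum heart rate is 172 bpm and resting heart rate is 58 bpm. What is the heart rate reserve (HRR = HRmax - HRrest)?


HRR = HRmax - HRrest
= 172 - 58
= 114 bpm

114 bpm


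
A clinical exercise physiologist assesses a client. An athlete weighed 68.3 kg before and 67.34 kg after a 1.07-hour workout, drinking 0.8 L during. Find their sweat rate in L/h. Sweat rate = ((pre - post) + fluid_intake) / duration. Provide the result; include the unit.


Body mass change = 0.96 kg
Total sweat loss = 0.96 + 0.8 = 1.76 L
Rate = 1.76 / 1.07 = 1.645 L/h

1.645 L/h


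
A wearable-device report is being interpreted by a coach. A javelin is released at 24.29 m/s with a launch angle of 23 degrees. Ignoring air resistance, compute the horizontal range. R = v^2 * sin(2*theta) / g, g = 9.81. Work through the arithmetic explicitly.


Launch speed squared = 590.0041
sin(2 * 23 deg) = 0.71934
Range = 590.0041 * 0.71934 / 9.81
= 43.263 m

43.263 m


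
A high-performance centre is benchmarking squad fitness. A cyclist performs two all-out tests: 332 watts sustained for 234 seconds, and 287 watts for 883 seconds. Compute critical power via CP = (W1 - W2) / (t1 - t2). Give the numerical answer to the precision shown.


W1 = P1 * t1 = 332 * 234 = 77688 J
W2 = P2 * t2 = 287 * 883 = 253421 J
CP = (77688 - 253421) / (234 - 883)
= 270.78 W

270.78 W


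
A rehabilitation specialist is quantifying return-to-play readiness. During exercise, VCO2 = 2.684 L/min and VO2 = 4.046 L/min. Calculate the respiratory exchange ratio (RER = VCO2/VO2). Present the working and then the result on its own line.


RER = VCO2 / VO2
= 2.684 / 4.046
= 0.6634

0.6634


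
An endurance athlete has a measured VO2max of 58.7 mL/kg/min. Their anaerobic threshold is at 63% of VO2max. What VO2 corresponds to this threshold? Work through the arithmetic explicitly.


Anaerobic threshold VO2 = VO2max * 63%
= 58.7 * 0.63
= 36.98 mL/kg/min

36.98 mL/kg/min


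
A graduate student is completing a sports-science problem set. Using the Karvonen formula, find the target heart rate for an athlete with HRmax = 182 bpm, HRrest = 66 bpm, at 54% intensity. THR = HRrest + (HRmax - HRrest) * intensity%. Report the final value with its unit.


HRR = 182 - 66 = 116
THR = 66 + 116 * 0.54
= 66 + 62.64
= 128.64 bpm

128.64 bpm


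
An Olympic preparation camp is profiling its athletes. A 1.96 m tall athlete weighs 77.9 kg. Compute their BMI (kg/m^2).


height^2 = 3.8416 m^2
BMI = 77.9 / 3.8416 = 20.28 kg/m^2

20.28 kg/m^2


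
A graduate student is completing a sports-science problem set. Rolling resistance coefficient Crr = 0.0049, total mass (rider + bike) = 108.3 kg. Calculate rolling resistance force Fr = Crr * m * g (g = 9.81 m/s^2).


Fr = Crr * m * g
= 0.0049 * 108.3 * 9.81
= 5.206 N

5.206 N


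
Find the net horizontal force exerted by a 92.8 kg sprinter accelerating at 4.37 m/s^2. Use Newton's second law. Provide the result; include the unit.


Newton's second law: F = m * a
F = 92.8 * 4.37 = 405.54 N

405.54 N


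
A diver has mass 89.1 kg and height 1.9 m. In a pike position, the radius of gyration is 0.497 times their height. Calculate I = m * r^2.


r = 0.497 * 1.9 = 0.9443 m
I = m * r^2 = 89.1 * 0.891702 = 79.451 kg*m^2

79.451 kg*m^2


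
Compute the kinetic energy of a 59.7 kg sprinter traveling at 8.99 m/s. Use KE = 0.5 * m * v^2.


Velocity squared = 80.8201
KE = 0.5 * 59.7 * 80.8201 = 2412.48 J

2412.48 J


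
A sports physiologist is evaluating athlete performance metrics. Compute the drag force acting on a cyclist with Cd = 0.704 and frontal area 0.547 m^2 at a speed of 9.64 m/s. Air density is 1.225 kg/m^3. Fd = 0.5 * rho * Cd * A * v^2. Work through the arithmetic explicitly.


Step 1: v^2 = 92.9296
Step 2: Fd = 0.5 * 1.225 * 0.704 * 0.547 * 92.9296
= 21.919 N

21.919 N


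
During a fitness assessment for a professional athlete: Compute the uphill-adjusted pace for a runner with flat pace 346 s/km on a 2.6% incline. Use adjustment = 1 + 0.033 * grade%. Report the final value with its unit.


Adjustment factor = 1 + 0.033 * 2.6 = 1.0858
Grade-adjusted pace = 346 * 1.0858 = 375.69 s/km

375.69 s/km


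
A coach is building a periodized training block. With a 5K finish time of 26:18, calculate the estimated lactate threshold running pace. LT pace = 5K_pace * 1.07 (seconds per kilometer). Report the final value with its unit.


Race duration = 1578 s for 5 km
Average pace = 1578 / 5 = 315.6 s/km
LT pace = 315.6 * 1.07
= 337.69 s/km

337.69 s/km


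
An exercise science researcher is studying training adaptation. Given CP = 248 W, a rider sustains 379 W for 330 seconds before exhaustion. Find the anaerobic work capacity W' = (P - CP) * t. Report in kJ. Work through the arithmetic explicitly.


Excess power = 379 - 248 = 131 W
Work above CP = 131 * 330 = 43230 J
W' = 43.23 kJ

43.23 kJ


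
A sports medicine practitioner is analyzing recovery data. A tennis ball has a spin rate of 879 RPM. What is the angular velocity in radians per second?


Convert RPM to rad/s: multiply by 2*pi and divide by 60
omega = 879 * 2 * pi / 60
= 92.049 rad/s

92.049 rad/s


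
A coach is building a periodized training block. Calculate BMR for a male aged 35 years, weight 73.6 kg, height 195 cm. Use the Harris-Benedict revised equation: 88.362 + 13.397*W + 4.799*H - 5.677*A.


Substituting values:
W term = 13.397 * 73.6 = 986.0192
H term = 4.799 * 195 = 935.805
A term = 5.677 * 35 = 198.695
BMR = 1811.49 kcal/day

1811.49 kcal/day


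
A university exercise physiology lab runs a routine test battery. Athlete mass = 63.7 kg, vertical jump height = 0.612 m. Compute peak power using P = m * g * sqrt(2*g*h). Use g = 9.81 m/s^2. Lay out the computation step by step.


sqrt(2 * 9.81 * 0.612) = sqrt(12.00744) = 3.465175 m/s
P = 63.7 * 9.81 * 3.465175
= 2165.38 W

2165.38 W


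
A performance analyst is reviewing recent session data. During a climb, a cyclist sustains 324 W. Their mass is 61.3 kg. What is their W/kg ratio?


Power-to-weight = 324 W / 61.3 kg
= 5.285 W/kg

5.285 W/kg


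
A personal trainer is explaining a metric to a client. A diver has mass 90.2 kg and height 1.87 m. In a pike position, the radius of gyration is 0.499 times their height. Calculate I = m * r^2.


r = 0.499 * 1.87 = 0.93313 m
I = m * r^2 = 90.2 * 0.870732 = 78.54 kg*m^2

78.54 kg*m^2


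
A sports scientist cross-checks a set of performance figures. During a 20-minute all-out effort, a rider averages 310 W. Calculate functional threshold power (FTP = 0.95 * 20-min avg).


FTP = 0.95 * 310
= 294.5 W

294.5 W


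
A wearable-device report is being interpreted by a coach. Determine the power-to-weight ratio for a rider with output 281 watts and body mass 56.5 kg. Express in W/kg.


P/W = 281 / 56.5 = 4.973 W/kg

4.973 W/kg


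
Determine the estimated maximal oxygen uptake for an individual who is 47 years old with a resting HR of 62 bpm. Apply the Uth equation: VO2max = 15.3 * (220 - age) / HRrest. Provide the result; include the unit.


HRmax = 220 - 47 = 173
VO2max = 15.3 * (173 / 62)
= 15.3 * 2.7903
= 42.69 mL/kg/min

42.69 mL/kg/min


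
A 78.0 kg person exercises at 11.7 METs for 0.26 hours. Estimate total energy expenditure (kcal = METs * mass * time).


Energy = METs * mass(kg) * time(h)
= 11.7 * 78.0 * 0.26
= 237.28 kcal

237.28 kcal


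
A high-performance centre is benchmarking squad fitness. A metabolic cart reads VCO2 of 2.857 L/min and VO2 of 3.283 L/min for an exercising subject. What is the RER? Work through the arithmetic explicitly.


RER = VCO2 / VO2 = 2.857 / 3.283 = 0.8702

0.8702


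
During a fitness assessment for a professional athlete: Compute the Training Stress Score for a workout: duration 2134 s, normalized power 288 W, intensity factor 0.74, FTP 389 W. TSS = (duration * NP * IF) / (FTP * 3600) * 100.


Product = 2134 * 288 * 0.74 = 454798.08
Base = 389 * 3600 = 1400400
TSS = 454798.08 / 1400400 * 100 = 32.48

32.48 TSS


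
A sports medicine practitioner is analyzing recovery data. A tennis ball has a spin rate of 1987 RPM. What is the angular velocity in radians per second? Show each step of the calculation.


Convert RPM to rad/s: multiply by 2*pi and divide by 60
omega = 1987 * 2 * pi / 60
= 208.078 rad/s

208.078 rad/s


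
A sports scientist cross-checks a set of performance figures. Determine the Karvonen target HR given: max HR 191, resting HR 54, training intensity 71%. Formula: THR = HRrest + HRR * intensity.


HRR = HRmax - HRrest = 191 - 54 = 137
THR = 54 + 137 * 0.71
= 151.27 bpm

151.27 bpm


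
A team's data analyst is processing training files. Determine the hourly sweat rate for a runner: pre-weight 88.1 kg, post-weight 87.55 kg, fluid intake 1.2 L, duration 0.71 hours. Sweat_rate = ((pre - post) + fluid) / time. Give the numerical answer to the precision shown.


Mass lost = 88.1 - 87.55 = 0.55 kg
Add fluid consumed: 0.55 + 1.2 = 1.75 L total sweat
Sweat rate = 1.75 / 0.71 = 2.465 L/h

2.465 L/h


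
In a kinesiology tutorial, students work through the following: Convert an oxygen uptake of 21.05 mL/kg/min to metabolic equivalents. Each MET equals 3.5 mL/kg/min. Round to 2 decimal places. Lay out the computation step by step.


One MET = 3.5 mL/kg/min
Number of METs = 21.05 / 3.5
= 6.01 METs

6.01 METs


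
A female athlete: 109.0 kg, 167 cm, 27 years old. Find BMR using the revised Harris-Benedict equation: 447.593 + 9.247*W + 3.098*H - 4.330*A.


Intercept = 447.593
Weight contribution = 9.247 * 109.0 = 1007.923
Height contribution = 3.098 * 167 = 517.366
Age contribution = 4.33 * 27 = 116.91
BMR = 447.593 + 1007.923 + 517.366 - 116.91
= 1855.97 kcal/day

1855.97 kcal/day


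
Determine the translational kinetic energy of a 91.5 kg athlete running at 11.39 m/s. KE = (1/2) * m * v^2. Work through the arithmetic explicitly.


KE = 0.5 * m * v^2
= 0.5 * 91.5 * 11.39^2
= 0.5 * 91.5 * 129.7321
= 5935.24 J

5935.24 J


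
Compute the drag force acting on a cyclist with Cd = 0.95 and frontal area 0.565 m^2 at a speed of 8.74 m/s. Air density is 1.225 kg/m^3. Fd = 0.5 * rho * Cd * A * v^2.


Step 1: v^2 = 76.3876
Step 2: Fd = 0.5 * 1.225 * 0.95 * 0.565 * 76.3876
= 25.113 N

25.113 N


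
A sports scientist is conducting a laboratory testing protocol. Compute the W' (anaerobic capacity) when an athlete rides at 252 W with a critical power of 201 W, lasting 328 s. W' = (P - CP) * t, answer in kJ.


Above-CP power = 51 W
Duration = 328 s
W' = 51 * 328 = 16728 J
Convert: 16728 / 1000 = 16.728 kJ

16.728 kJ


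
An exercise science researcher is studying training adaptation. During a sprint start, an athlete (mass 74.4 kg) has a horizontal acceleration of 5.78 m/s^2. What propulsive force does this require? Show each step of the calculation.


Propulsive force = mass * acceleration
= 74.4 kg * 5.78 m/s^2
= 430.03 N

430.03 N


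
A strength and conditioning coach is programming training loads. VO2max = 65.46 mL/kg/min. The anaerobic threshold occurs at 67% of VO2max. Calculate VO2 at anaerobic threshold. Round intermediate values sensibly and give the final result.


AT fraction = 67 / 100 = 0.67
AT VO2 = 65.46 * 0.67
= 43.86 mL/kg/min

43.86 mL/kg/min


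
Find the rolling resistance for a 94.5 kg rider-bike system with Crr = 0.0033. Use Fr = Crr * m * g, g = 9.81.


m * g = 94.5 * 9.81 = 927.045 N
Fr = 0.0033 * 927.045 = 3.059 N

3.059 N


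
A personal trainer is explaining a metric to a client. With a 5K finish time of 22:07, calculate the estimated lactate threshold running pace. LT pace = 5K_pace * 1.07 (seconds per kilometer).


Race duration = 1327 s for 5 km
Average pace = 1327 / 5 = 265.4 s/km
LT pace = 265.4 * 1.07
= 283.98 s/km

283.98 s/km


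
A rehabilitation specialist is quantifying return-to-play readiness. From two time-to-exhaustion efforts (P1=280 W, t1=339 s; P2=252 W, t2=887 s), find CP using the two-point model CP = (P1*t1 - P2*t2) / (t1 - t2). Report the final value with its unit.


Work in trial 1 = 94920 J
Work in trial 2 = 223524 J
Delta work = -128604 J
Delta time = -548 s
CP = -128604 / -548 = 234.68 W

234.68 W


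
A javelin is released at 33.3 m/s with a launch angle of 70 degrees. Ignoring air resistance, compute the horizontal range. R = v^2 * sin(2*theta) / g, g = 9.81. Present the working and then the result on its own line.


Launch speed squared = 1108.89
sin(2 * 70 deg) = 0.642788
Range = 1108.89 * 0.642788 / 9.81
= 72.659 m

72.659 m


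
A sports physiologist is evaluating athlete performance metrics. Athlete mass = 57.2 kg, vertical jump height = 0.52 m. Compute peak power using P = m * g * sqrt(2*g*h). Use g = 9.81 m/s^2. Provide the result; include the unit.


sqrt(2 * 9.81 * 0.52) = sqrt(10.2024) = 3.19412 m/s
P = 57.2 * 9.81 * 3.19412
= 1792.32 W

1792.32 W


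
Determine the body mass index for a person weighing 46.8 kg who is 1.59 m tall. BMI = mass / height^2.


BMI = mass / height^2
= 46.8 / 1.59^2
= 46.8 / 2.5281
= 18.51 kg/m^2

18.51 kg/m^2


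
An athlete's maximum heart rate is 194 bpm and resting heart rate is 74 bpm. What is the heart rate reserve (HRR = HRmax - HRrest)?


HRR = HRmax - HRrest
= 194 - 74
= 120 bpm

120 bpm


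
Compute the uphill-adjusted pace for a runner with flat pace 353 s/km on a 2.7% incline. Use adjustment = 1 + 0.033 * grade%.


Adjustment factor = 1 + 0.033 * 2.7 = 1.0891
Grade-adjusted pace = 353 * 1.0891 = 384.45 s/km

384.45 s/km


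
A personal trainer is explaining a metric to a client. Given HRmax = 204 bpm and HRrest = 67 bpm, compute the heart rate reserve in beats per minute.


Heart rate reserve = maximum HR minus resting HR
HRR = 204 - 67 = 137 bpm

137 bpm


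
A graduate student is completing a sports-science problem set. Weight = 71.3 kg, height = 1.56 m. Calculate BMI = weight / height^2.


height^2 = 1.56^2 = 2.4336
BMI = 71.3 / 2.4336 = 29.3 kg/m^2

29.3 kg/m^2


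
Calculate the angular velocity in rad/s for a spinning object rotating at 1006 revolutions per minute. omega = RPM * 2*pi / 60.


omega = RPM * 2*pi / 60
= 1006 * 6.28318531 / 60
= 105.348 rad/s

105.348 rad/s


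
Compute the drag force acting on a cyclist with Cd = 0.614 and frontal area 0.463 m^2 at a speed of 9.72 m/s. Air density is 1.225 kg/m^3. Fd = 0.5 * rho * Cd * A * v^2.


Step 1: v^2 = 94.4784
Step 2: Fd = 0.5 * 1.225 * 0.614 * 0.463 * 94.4784
= 16.451 N

16.451 N


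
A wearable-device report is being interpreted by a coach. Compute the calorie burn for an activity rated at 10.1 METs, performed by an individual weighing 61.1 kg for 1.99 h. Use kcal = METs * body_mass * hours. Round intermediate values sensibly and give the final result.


Product of METs and mass = 10.1 * 61.1 = 617.11
Total kcal = 617.11 * 1.99 = 1228.05 kcal

1228.05 kcal


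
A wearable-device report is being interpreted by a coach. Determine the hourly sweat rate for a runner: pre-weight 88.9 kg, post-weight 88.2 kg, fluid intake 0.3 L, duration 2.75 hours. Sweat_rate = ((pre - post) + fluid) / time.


Mass lost = 88.9 - 88.2 = 0.7 kg
Add fluid consumed: 0.7 + 0.3 = 1.0 L total sweat
Sweat rate = 1.0 / 2.75 = 0.364 L/h

0.364 L/h


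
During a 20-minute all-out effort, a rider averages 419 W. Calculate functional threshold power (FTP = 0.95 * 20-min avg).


FTP = 0.95 * 419
= 398.05 W

398.05 W


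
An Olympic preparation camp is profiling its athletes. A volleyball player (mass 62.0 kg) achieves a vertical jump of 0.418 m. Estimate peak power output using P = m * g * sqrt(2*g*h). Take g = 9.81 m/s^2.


2 * g * h = 2 * 9.81 * 0.418 = 8.20116
sqrt(8.20116) = 2.863767 m/s
P = 62.0 * 9.81 * 2.863767 = 1741.8 W

1741.8 W


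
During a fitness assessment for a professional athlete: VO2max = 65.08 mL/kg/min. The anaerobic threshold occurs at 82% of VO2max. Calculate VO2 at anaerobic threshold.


AT fraction = 82 / 100 = 0.82
AT VO2 = 65.08 * 0.82
= 53.37 mL/kg/min

53.37 mL/kg/min


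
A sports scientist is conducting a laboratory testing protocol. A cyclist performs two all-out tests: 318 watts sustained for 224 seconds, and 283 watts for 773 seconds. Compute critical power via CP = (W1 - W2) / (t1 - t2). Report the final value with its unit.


W1 = P1 * t1 = 318 * 224 = 71232 J
W2 = P2 * t2 = 283 * 773 = 218759 J
CP = (71232 - 218759) / (224 - 773)
= 268.72 W

268.72 W


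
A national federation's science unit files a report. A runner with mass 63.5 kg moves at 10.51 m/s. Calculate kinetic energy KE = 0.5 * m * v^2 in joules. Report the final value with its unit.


v^2 = 10.51^2 = 110.4601
KE = 0.5 * 63.5 * 110.4601
= 3507.11 J

3507.11 J


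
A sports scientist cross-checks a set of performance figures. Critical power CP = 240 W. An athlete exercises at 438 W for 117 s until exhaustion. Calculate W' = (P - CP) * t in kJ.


P - CP = 438 - 240 = 198 W
W' = 198 * 117 = 23166 J
= 23166 / 1000 = 23.166 kJ

23.166 kJ


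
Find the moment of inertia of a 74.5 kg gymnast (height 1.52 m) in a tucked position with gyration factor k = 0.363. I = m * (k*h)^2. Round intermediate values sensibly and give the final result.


Radius of gyration = 0.363 * 1.52 = 0.55176 m
I = 74.5 * 0.55176^2
= 74.5 * 0.304439
= 22.681 kg*m^2

22.681 kg*m^2


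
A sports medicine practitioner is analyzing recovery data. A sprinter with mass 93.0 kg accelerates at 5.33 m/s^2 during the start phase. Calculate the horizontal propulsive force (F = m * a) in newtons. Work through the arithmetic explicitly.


F = m * a
= 93.0 * 5.33
= 495.69 N

495.69 N


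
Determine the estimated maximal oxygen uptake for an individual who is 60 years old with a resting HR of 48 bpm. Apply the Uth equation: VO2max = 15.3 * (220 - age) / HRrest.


HRmax = 220 - 60 = 160
VO2max = 15.3 * (160 / 48)
= 15.3 * 3.3333
= 51.0 mL/kg/min

51.0 mL/kg/min
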